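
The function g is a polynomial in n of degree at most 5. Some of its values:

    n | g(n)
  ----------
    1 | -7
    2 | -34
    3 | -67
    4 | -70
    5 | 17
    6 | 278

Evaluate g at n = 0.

2

Write g(n) = an^5 + bn^4 + cn³ + dn² + en + p; the 6 given values yield a linear system in the 6 coefficients.
Solving, the leading coefficient vanishes, and g(n) = n^4 - 4n³ - 4n² - 2n + 2.
Then g(0) = 2.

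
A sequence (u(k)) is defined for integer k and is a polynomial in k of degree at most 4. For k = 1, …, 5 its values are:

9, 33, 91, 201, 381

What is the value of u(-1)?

-9

First differences: 24, 58, 110, 180. Second differences: 34, 52, 70. Third differences: 18, 18.
Level-3 differences are constant, so u has degree 3.
Fitting a degree-3 polynomial gives u(k) = 3k³ - k² + 6k + 1.
Then u(-1) = -9.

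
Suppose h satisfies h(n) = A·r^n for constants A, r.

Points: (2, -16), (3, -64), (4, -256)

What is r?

4

Consecutive ratio: -64/(-16) = 4, and -256/(-64) = 4, so r = 4.
Then A·4^2 = -16 gives A = -1, and h(n) = -1·4^n.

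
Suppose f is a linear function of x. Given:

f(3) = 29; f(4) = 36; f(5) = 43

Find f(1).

15

Write f(x) = ax + b; the 3 given values yield a linear system in the 2 coefficients.
Solving, f(x) = 7x + 8.
Then f(1) = 15.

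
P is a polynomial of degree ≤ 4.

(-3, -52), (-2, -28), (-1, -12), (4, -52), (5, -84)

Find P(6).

-124

Write P(k) = ak^4 + bk³ + ck² + dk + e; the 5 given values yield a linear system in the 5 coefficients.
Solving, the top 2 coefficients vanish, and P(k) = -4k² + 4k - 4.
Then P(6) = -124.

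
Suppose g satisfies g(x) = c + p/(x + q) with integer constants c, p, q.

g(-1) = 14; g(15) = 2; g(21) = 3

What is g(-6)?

(g(x) − c)(x + q) = p for each data point; the three points give a linear system in c and q, then p follows.
Solving: c = 5, q = -3, p = -36, so g(x) = 5 − 36/(x − 3).
Then g(-6) = 5 − 36/(-9) = 9.

9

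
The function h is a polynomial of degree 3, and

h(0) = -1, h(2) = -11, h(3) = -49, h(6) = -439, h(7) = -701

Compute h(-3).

29

Write h(k) = ak³ + bk² + ck + d; the 5 given values yield a linear system in the 4 coefficients.
Solving, h(k) = -2k³ - k² + 5k - 1.
Then h(-3) = 29.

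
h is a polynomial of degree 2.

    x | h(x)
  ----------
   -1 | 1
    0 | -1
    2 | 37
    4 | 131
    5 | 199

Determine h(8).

487

Write h(x) = ax² + bx + c; the 5 given values yield a linear system in the 3 coefficients.
Solving, h(x) = 7x² + 5x - 1.
Then h(8) = 487.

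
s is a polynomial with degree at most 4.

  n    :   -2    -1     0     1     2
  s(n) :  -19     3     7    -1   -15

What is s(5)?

First differences: 22, 4, -8, -14. Second differences: -18, -12, -6. Third differences: 6, 6.
Level-3 differences are constant, so s has degree 3.
Fitting a degree-3 polynomial gives s(n) = n³ - 6n² - 3n + 7.
Then s(5) = -33.

-33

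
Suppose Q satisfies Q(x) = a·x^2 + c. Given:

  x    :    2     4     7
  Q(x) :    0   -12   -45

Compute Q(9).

From Q(2) = 0 and Q(4) = -12: 4a + c = 0 and 16a + c = -12.
Subtracting: 12a = -12, so a = -1; then c = 0 − (-1)·4 = 4.
So Q(x) = -1x² + 4, and Q(9) = -77.

-77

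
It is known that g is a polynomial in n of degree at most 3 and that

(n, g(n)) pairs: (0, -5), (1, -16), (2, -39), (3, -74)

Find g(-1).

First differences: -11, -23, -35. Second differences: -12, -12.
Level-2 differences are constant, so g has degree 2.
Fitting a degree-2 polynomial gives g(n) = -6n² - 5n - 5.
Then g(-1) = -6.

-6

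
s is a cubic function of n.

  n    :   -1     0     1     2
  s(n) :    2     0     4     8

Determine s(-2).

Write s(n) = an³ + bn² + cn + d; the 4 given values yield a linear system in the 4 coefficients.
Solving, s(n) = -n³ + 3n² + 2n.
Then s(-2) = 16.

16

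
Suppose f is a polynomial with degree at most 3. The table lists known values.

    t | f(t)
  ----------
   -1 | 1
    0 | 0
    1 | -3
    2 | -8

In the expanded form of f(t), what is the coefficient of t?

-2

First differences: -1, -3, -5. Second differences: -2, -2.
Level-2 differences are constant, so f has degree 2.
Fitting a degree-2 polynomial gives f(t) = -t² - 2t.
The coefficient of t is -2.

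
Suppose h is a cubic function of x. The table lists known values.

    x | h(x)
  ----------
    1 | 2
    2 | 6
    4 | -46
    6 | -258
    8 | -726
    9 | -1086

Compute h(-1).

Write h(x) = ax³ + bx² + cx + d; the 6 given values yield a linear system in the 4 coefficients.
Solving, h(x) = -2x³ + 4x² + 6x - 6.
Then h(-1) = -6.

-6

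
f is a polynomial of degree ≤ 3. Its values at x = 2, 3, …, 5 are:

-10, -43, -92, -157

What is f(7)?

-335

Write f(x) = ax³ + bx² + cx + d; the 4 given values yield a linear system in the 4 coefficients.
Solving, the leading coefficient vanishes, and f(x) = -8x² + 7x + 8.
Then f(7) = -335.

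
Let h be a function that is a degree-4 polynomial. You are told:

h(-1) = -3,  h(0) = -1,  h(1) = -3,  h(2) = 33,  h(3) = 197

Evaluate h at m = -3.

Write h(m) = am^4 + bm³ + cm² + dm + e; the 5 given values yield a linear system in the 5 coefficients.
Solving, h(m) = 2m^4 + 3m³ - 4m² - 3m - 1.
Then h(-3) = 53.

53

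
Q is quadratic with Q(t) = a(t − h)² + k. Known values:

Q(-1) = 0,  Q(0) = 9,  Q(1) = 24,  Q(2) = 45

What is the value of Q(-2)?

First differences 9, 15, 21; second difference 6 = 2a, so a = 3.
Expanding, the t-coefficient is −2ah = -6h; matching it to the data gives h = -2, and then k = -3.
So Q(t) = 3(t + 2)² − 3.
Q(-2) = 3·0² − 3 = -3.

-3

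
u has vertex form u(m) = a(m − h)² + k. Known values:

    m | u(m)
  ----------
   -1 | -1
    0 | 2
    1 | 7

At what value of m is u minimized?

-2

First differences 3, 5; second difference 2 = 2a, so a = 1.
Expanding, the m-coefficient is −2ah = -2h; matching it to the data gives h = -2, and then k = -2.
So u(m) = 1(m + 2)² − 2.
Hence h = -2.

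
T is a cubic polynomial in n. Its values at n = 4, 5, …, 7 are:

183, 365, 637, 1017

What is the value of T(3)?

73

Write T(n) = an³ + bn² + cn + d; the 4 given values yield a linear system in the 4 coefficients.
Solving, T(n) = 3n³ - n - 5.
Then T(3) = 73.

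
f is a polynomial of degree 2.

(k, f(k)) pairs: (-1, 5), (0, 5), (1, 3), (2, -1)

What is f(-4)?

Write f(k) = ak² + bk + c; the 4 given values yield a linear system in the 3 coefficients.
Solving, f(k) = -k² - k + 5.
Then f(-4) = -7.

-7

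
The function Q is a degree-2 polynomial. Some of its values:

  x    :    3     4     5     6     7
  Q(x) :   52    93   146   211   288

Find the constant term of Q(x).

1

First differences: 41, 53, 65, 77. Second differences: 12, 12, 12.
Level-2 differences are constant, so Q has degree 2.
Fitting a degree-2 polynomial gives Q(x) = 6x² - x + 1.
The constant term is Q(0) = 1.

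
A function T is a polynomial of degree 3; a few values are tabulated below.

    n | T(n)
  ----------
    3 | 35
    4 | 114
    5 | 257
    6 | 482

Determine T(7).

807

Write T(n) = an³ + bn² + cn + d; the 4 given values yield a linear system in the 4 coefficients.
Solving, T(n) = 3n³ - 4n² - 4n + 2.
Then T(7) = 807.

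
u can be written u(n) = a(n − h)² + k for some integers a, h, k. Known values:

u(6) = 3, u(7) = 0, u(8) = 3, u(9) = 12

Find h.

7

First differences -3, 3, 9; second difference 6 = 2a, so a = 3.
Expanding, the n-coefficient is −2ah = -6h; matching it to the data gives h = 7, and then k = 0.
So u(n) = 3(n − 7)² + 0.
Hence h = 7.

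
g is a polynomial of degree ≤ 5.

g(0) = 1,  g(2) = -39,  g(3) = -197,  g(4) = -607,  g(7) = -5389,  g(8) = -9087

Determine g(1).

Write g(m) = am^5 + bm^4 + cm³ + dm² + em + p; the 6 given values yield a linear system in the 6 coefficients.
Solving, the leading coefficient vanishes, and g(m) = -2m^4 - 2m³ + 2m² + 1.
Then g(1) = -1.

-1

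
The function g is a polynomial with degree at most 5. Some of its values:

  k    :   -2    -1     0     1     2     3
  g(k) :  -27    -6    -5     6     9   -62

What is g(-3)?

-146

First differences: 21, 1, 11, 3, -71. Second differences: -20, 10, -8, -74. Third differences: 30, -18, -66. Fourth differences: -48, -48.
Level-4 differences are constant, so g has degree 4.
Fitting a degree-4 polynomial gives g(k) = -2k^4 + k³ + 7k² + 5k - 5.
Then g(-3) = -146.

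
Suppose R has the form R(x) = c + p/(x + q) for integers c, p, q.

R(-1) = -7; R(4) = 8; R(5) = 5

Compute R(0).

(R(x) − c)(x + q) = p for each data point; the three points give a linear system in c and q, then p follows.
Solving: c = -1, q = -2, p = 18, so R(x) = -1 + 18/(x − 2).
Then R(0) = -1 + 18/(-2) = -10.

-10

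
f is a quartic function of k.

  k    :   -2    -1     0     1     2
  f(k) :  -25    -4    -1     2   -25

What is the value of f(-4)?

Write f(k) = ak^4 + bk³ + ck² + dk + e; the 5 given values yield a linear system in the 5 coefficients.
Solving, f(k) = -2k^4 - k³ + 2k² + 4k - 1.
Then f(-4) = -433.

-433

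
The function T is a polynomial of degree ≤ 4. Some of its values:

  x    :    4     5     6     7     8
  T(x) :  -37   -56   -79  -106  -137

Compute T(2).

-11

First differences: -19, -23, -27, -31. Second differences: -4, -4, -4.
Level-2 differences are constant, so T has degree 2.
Fitting a degree-2 polynomial gives T(x) = -2x² - x - 1.
Then T(2) = -11.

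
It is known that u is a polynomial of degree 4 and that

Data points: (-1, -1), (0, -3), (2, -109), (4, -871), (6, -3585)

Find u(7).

-6289

Write u(x) = ax^4 + bx³ + cx² + dx + e; the 5 given values yield a linear system in the 5 coefficients.
Solving, u(x) = -2x^4 - 3x³ - 8x² - 9x - 3.
Then u(7) = -6289.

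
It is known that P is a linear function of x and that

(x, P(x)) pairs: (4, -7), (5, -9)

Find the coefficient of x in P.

-2

Write P(x) = ax + b; the 2 given values yield a linear system in the 2 coefficients.
Solving, P(x) = -2x + 1.
The coefficient of x is -2.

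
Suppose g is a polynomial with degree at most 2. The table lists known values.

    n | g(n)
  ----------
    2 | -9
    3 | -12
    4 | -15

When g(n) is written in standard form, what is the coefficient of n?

First differences: -3, -3.
Level-1 differences are constant, so g has degree 1.
Fitting a degree-1 polynomial gives g(n) = -3n - 3.
The coefficient of n is -3.

-3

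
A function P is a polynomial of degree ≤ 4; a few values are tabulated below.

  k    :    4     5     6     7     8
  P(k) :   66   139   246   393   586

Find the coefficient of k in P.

Write P(k) = ak^4 + bk³ + ck² + dk + e; the 5 given values yield a linear system in the 5 coefficients.
Solving, the leading coefficient vanishes, and P(k) = k³ + 2k² - 6k - 6.
The coefficient of k is -6.

-6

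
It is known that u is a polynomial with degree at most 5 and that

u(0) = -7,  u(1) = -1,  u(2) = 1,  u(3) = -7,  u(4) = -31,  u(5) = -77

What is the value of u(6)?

-151

Write u(n) = an^5 + bn^4 + cn³ + dn² + en + p; the 6 given values yield a linear system in the 6 coefficients.
Solving, the top 2 coefficients vanish, and u(n) = -n³ + n² + 6n - 7.
Then u(6) = -151.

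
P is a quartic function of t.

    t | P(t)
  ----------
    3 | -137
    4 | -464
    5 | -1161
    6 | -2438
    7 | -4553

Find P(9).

Write P(t) = at^4 + bt³ + ct² + dt + e; the 5 given values yield a linear system in the 5 coefficients.
Solving, P(t) = -2t^4 + t³ - 3t² + 7t + 4.
Then P(9) = -12569.

-12569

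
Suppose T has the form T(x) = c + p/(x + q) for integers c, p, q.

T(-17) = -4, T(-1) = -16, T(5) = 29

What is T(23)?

2

(T(x) − c)(x + q) = p for each data point; the three points give a linear system in c and q, then p follows.
Solving: c = -1, q = -3, p = 60, so T(x) = -1 + 60/(x − 3).
Then T(23) = -1 + 60/20 = 2.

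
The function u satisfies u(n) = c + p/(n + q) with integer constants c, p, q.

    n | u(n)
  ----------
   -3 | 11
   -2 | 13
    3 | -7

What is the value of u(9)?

2

(u(n) − c)(n + q) = p for each data point; the three points give a linear system in c and q, then p follows.
Solving: c = 5, q = -1, p = -24, so u(n) = 5 − 24/(n − 1).
Then u(9) = 5 − 24/8 = 2.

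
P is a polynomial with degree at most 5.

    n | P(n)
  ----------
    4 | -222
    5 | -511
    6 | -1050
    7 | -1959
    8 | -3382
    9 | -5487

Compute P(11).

-12535

First differences: -289, -539, -909, -1423, -2105. Second differences: -250, -370, -514, -682. Third differences: -120, -144, -168. Fourth differences: -24, -24.
Level-4 differences are constant, so P has degree 4.
Fitting a degree-4 polynomial gives P(n) = -n^4 + 2n³ - 4n² - 6n - 6.
Then P(11) = -12535.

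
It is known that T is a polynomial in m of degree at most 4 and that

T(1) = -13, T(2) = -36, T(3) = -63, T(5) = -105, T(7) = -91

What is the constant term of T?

0

Write T(m) = am^4 + bm³ + cm² + dm + e; the 5 given values yield a linear system in the 5 coefficients.
Solving, the leading coefficient vanishes, and T(m) = m³ - 8m² - 6m.
The constant term is T(0) = 0.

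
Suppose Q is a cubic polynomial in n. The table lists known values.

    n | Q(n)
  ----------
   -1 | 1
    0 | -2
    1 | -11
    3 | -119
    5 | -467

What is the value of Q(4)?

Write Q(n) = an³ + bn² + cn + d; the 5 given values yield a linear system in the 4 coefficients.
Solving, Q(n) = -3n³ - 3n² - 3n - 2.
Then Q(4) = -254.

-254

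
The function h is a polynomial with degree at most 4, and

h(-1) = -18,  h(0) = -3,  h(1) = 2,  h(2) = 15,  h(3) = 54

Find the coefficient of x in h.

Write h(x) = ax^4 + bx³ + cx² + dx + e; the 5 given values yield a linear system in the 5 coefficients.
Solving, the leading coefficient vanishes, and h(x) = 3x³ - 5x² + 7x - 3.
The coefficient of x is 7.

7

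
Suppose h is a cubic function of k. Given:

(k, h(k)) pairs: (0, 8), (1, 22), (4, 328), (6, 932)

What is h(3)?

Write h(k) = ak³ + bk² + ck + d; the 4 given values yield a linear system in the 4 coefficients.
Solving, h(k) = 3k³ + 7k² + 4k + 8.
Then h(3) = 164.

164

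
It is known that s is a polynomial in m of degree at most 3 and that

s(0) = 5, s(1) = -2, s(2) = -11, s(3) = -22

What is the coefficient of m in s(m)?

First differences: -7, -9, -11. Second differences: -2, -2.
Level-2 differences are constant, so s has degree 2.
Fitting a degree-2 polynomial gives s(m) = -m² - 6m + 5.
The coefficient of m is -6.

-6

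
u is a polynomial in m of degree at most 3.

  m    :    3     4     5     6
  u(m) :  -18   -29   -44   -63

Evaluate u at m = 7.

-86

First differences: -11, -15, -19. Second differences: -4, -4.
Level-2 differences are constant, so u has degree 2.
Fitting a degree-2 polynomial gives u(m) = -2m² + 3m - 9.
Then u(7) = -86.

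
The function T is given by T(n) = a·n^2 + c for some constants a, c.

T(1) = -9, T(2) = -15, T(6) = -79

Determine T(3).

From T(1) = -9 and T(2) = -15: 1a + c = -9 and 4a + c = -15.
Subtracting: 3a = -6, so a = -2; then c = -9 − (-2)·1 = -7.
So T(n) = -2n² − 7, and T(3) = -25.

-25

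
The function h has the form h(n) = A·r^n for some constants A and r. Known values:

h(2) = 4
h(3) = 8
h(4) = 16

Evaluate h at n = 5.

32

Consecutive ratio: 8/4 = 2, and 16/8 = 2, so r = 2.
Then A·2^2 = 4 gives A = 1, and h(n) = 1·2^n.
h(5) = 1·2^5 = 32.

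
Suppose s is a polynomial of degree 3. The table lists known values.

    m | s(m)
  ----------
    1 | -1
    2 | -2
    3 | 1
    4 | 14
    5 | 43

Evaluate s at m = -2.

First differences: -1, 3, 13, 29. Second differences: 4, 10, 16. Third differences: 6, 6.
Level-3 differences are constant, so s has degree 3.
Fitting a degree-3 polynomial gives s(m) = m³ - 4m² + 4m - 2.
Then s(-2) = -34.

-34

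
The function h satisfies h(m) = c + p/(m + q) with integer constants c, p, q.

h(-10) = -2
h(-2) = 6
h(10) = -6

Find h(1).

(h(m) − c)(m + q) = p for each data point; the three points give a linear system in c and q, then p follows.
Solving: c = -4, q = 0, p = -20, so h(m) = -4 − 20/(m + 0).
Then h(1) = -4 − 20/1 = -24.

-24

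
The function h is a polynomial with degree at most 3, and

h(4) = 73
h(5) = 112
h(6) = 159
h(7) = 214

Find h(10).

427

First differences: 39, 47, 55. Second differences: 8, 8.
Level-2 differences are constant, so h has degree 2.
Fitting a degree-2 polynomial gives h(t) = 4t² + 3t - 3.
Then h(10) = 427.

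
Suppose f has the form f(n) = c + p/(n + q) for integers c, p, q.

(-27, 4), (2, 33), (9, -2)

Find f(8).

-3

(f(n) − c)(n + q) = p for each data point; the three points give a linear system in c and q, then p follows.
Solving: c = 3, q = -3, p = -30, so f(n) = 3 − 30/(n − 3).
Then f(8) = 3 − 30/5 = -3.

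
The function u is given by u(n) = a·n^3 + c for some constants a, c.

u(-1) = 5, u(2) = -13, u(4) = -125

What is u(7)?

-683

From u(-1) = 5 and u(2) = -13: -1a + c = 5 and 8a + c = -13.
Subtracting: 9a = -18, so a = -2; then c = 5 − (-2)·(-1) = 3.
So u(n) = -2n³ + 3, and u(7) = -683.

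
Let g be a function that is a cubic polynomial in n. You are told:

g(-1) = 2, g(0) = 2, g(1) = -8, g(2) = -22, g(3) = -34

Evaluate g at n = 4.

Write g(n) = an³ + bn² + cn + d; the 5 given values yield a linear system in the 4 coefficients.
Solving, g(n) = n³ - 5n² - 6n + 2.
Then g(4) = -38.

-38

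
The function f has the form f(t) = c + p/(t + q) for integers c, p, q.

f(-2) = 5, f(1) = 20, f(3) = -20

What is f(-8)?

(f(t) − c)(t + q) = p for each data point; the three points give a linear system in c and q, then p follows.
Solving: c = 0, q = -2, p = -20, so f(t) = -20/(t − 2).
Then f(-8) = 0 − 20/(-10) = 2.

2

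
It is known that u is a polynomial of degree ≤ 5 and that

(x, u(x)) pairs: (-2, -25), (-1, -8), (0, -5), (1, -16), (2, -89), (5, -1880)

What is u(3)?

-320

Write u(x) = ax^5 + bx^4 + cx³ + dx² + ex + p; the 6 given values yield a linear system in the 6 coefficients.
Solving, the leading coefficient vanishes, and u(x) = -2x^4 - 4x³ - 5x² - 5.
Then u(3) = -320.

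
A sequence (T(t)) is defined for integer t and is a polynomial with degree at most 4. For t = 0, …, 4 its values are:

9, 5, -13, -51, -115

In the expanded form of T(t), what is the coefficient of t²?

-4

First differences: -4, -18, -38, -64. Second differences: -14, -20, -26. Third differences: -6, -6.
Level-3 differences are constant, so T has degree 3.
Fitting a degree-3 polynomial gives T(t) = -t³ - 4t² + t + 9.
The coefficient of t² is -4.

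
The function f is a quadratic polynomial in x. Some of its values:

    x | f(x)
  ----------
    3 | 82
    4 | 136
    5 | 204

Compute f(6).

Write f(x) = ax² + bx + c; the 3 given values yield a linear system in the 3 coefficients.
Solving, f(x) = 7x² + 5x + 4.
Then f(6) = 286.

286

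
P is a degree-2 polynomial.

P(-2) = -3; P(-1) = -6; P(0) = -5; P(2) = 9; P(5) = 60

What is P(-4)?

15

Write P(x) = ax² + bx + c; the 5 given values yield a linear system in the 3 coefficients.
Solving, P(x) = 2x² + 3x - 5.
Then P(-4) = 15.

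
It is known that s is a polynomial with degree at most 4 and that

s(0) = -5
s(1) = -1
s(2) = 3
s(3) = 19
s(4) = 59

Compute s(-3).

Write s(n) = an^4 + bn³ + cn² + dn + e; the 5 given values yield a linear system in the 5 coefficients.
Solving, the leading coefficient vanishes, and s(n) = 2n³ - 6n² + 8n - 5.
Then s(-3) = -137.

-137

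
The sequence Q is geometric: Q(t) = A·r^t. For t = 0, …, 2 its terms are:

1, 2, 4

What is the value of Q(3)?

8

Consecutive ratio: 2/1 = 2, and 4/2 = 2, so r = 2.
Then A·2^0 = 1 gives A = 1, and Q(t) = 1·2^t.
Q(3) = 1·2^3 = 8.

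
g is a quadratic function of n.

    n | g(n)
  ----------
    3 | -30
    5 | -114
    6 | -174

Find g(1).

6

Write g(n) = an² + bn + c; the 3 given values yield a linear system in the 3 coefficients.
Solving, g(n) = -6n² + 6n + 6.
Then g(1) = 6.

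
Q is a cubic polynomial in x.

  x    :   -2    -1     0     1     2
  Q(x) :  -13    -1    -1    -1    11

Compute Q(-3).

First differences: 12, 0, 0, 12. Second differences: -12, 0, 12. Third differences: 12, 12.
Level-3 differences are constant, so Q has degree 3.
Fitting a degree-3 polynomial gives Q(x) = 2x³ - 2x - 1.
Then Q(-3) = -49.

-49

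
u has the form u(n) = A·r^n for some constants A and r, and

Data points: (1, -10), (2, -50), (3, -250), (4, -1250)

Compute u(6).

Consecutive ratio: -50/(-10) = 5, and -250/(-50) = 5, so r = 5.
Then A·5^1 = -10 gives A = -2, and u(n) = -2·5^n.
u(6) = -2·5^6 = -31250.

-31250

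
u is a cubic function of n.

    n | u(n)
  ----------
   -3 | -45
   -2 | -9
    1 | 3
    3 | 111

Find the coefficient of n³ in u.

Write u(n) = an³ + bn² + cn + d; the 4 given values yield a linear system in the 4 coefficients.
Solving, u(n) = 3n³ + 4n² - n - 3.
The coefficient of n³ is 3.

3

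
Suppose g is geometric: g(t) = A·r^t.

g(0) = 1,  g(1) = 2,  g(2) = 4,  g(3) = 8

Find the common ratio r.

2

Consecutive ratio: 2/1 = 2, and 4/2 = 2, so r = 2.
Then A·2^0 = 1 gives A = 1, and g(t) = 1·2^t.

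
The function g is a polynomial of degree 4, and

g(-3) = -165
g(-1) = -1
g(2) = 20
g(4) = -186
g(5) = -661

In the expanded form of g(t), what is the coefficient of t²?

9

Write g(t) = at^4 + bt³ + ct² + dt + e; the 5 given values yield a linear system in the 5 coefficients.
Solving, g(t) = -2t^4 + 3t³ + 9t² - t - 6.
The coefficient of t² is 9.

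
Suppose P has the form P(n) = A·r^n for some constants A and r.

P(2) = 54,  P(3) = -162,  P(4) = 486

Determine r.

Consecutive ratio: -162/54 = -3, and 486/(-162) = -3, so r = -3.
Then A·(-3)^2 = 54 gives A = 6, and P(n) = 6·(-3)^n.

-3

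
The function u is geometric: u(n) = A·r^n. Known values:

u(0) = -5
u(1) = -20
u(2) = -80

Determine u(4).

Consecutive ratio: -20/(-5) = 4, and -80/(-20) = 4, so r = 4.
Then A·4^0 = -5 gives A = -5, and u(n) = -5·4^n.
u(4) = -5·4^4 = -1280.

-1280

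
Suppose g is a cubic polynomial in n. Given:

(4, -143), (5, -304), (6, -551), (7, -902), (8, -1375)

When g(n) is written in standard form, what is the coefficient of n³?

-3

First differences: -161, -247, -351, -473. Second differences: -86, -104, -122. Third differences: -18, -18.
Level-3 differences are constant, so g has degree 3.
Fitting a degree-3 polynomial gives g(n) = -3n³ + 2n² + 4n + 1.
The coefficient of n³ is -3.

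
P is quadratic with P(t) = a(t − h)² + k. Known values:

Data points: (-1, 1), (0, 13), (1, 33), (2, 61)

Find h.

-2

First differences 12, 20, 28; second difference 8 = 2a, so a = 4.
Expanding, the t-coefficient is −2ah = -8h; matching it to the data gives h = -2, and then k = -3.
So P(t) = 4(t + 2)² − 3.
Hence h = -2.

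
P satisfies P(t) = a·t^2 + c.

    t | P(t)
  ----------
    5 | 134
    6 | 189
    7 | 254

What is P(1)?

14

From P(5) = 134 and P(6) = 189: 25a + c = 134 and 36a + c = 189.
Subtracting: 11a = 55, so a = 5; then c = 134 − 5·25 = 9.
So P(t) = 5t² + 9, and P(1) = 14.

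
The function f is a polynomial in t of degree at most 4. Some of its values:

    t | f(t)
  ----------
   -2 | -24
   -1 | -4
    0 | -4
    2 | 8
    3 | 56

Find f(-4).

-196

Write f(t) = at^4 + bt³ + ct² + dt + e; the 5 given values yield a linear system in the 5 coefficients.
Solving, the leading coefficient vanishes, and f(t) = 3t³ - t² - 4t - 4.
Then f(-4) = -196.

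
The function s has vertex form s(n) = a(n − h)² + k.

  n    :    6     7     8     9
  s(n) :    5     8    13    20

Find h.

First differences 3, 5, 7; second difference 2 = 2a, so a = 1.
Expanding, the n-coefficient is −2ah = -2h; matching it to the data gives h = 5, and then k = 4.
So s(n) = 1(n − 5)² + 4.
Hence h = 5.

5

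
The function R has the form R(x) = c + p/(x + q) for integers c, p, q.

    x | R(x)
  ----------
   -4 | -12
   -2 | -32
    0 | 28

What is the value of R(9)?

(R(x) − c)(x + q) = p for each data point; the three points give a linear system in c and q, then p follows.
Solving: c = -2, q = 1, p = 30, so R(x) = -2 + 30/(x + 1).
Then R(9) = -2 + 30/10 = 1.

1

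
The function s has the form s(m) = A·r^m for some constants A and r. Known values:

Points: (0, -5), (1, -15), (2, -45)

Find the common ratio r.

3

Consecutive ratio: -15/(-5) = 3, and -45/(-15) = 3, so r = 3.
Then A·3^0 = -5 gives A = -5, and s(m) = -5·3^m.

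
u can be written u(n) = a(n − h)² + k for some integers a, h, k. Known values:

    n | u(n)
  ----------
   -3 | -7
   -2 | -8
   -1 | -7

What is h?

First differences -1, 1; second difference 2 = 2a, so a = 1.
Expanding, the n-coefficient is −2ah = -2h; matching it to the data gives h = -2, and then k = -8.
So u(n) = 1(n + 2)² − 8.
Hence h = -2.

-2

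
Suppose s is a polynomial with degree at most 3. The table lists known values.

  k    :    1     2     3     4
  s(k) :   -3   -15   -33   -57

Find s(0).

3

First differences: -12, -18, -24. Second differences: -6, -6.
Level-2 differences are constant, so s has degree 2.
Fitting a degree-2 polynomial gives s(k) = -3k² - 3k + 3.
Then s(0) = 3.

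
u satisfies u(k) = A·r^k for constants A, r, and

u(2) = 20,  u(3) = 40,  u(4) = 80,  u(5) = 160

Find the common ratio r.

Consecutive ratio: 40/20 = 2, and 80/40 = 2, so r = 2.
Then A·2^2 = 20 gives A = 5, and u(k) = 5·2^k.

2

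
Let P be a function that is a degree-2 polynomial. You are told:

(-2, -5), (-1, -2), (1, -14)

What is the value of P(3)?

Write P(n) = an² + bn + c; the 3 given values yield a linear system in the 3 coefficients.
Solving, P(n) = -3n² - 6n - 5.
Then P(3) = -50.

-50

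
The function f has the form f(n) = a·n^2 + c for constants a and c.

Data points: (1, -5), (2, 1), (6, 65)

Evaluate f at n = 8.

121

From f(1) = -5 and f(2) = 1: 1a + c = -5 and 4a + c = 1.
Subtracting: 3a = 6, so a = 2; then c = -5 − 2·1 = -7.
So f(n) = 2n² − 7, and f(8) = 121.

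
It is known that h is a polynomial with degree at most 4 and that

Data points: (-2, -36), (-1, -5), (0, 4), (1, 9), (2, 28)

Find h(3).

79

First differences: 31, 9, 5, 19. Second differences: -22, -4, 14. Third differences: 18, 18.
Level-3 differences are constant, so h has degree 3.
Fitting a degree-3 polynomial gives h(n) = 3n³ - 2n² + 4n + 4.
Then h(3) = 79.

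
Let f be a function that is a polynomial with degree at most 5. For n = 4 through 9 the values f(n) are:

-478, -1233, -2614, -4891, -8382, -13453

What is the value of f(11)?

First differences: -755, -1381, -2277, -3491, -5071. Second differences: -626, -896, -1214, -1580. Third differences: -270, -318, -366. Fourth differences: -48, -48.
Level-4 differences are constant, so f has degree 4.
Fitting a degree-4 polynomial gives f(n) = -2n^4 - n³ + 4n² + 8n + 2.
Then f(11) = -30039.

-30039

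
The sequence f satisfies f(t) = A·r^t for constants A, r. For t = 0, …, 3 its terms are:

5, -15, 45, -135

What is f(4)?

Consecutive ratio: -15/5 = -3, and 45/(-15) = -3, so r = -3.
Then A·(-3)^0 = 5 gives A = 5, and f(t) = 5·(-3)^t.
f(4) = 5·(-3)^4 = 405.

405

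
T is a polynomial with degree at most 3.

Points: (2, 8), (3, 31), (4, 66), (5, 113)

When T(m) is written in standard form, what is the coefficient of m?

-7

Write T(m) = am³ + bm² + cm + d; the 4 given values yield a linear system in the 4 coefficients.
Solving, the leading coefficient vanishes, and T(m) = 6m² - 7m - 2.
The coefficient of m is -7.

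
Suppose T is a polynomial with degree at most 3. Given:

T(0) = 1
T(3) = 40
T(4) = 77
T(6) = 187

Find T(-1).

12

Write T(m) = am³ + bm² + cm + d; the 4 given values yield a linear system in the 4 coefficients.
Solving, the leading coefficient vanishes, and T(m) = 6m² - 5m + 1.
Then T(-1) = 12.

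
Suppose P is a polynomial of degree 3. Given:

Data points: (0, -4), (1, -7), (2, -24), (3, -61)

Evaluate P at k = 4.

Write P(k) = ak³ + bk² + ck + d; the 4 given values yield a linear system in the 4 coefficients.
Solving, P(k) = -k³ - 4k² + 2k - 4.
Then P(4) = -124.

-124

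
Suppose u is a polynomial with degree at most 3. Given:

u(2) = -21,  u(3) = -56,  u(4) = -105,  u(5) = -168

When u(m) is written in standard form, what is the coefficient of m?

First differences: -35, -49, -63. Second differences: -14, -14.
Level-2 differences are constant, so u has degree 2.
Fitting a degree-2 polynomial gives u(m) = -7m² + 7.
The coefficient of m is 0.

0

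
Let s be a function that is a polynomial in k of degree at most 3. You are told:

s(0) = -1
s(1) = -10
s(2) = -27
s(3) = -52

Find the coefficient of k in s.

-5

Write s(k) = ak³ + bk² + ck + d; the 4 given values yield a linear system in the 4 coefficients.
Solving, the leading coefficient vanishes, and s(k) = -4k² - 5k - 1.
The coefficient of k is -5.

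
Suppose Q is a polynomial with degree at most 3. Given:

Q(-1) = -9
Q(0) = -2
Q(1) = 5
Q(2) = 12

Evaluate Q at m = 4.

26

Write Q(m) = am³ + bm² + cm + d; the 4 given values yield a linear system in the 4 coefficients.
Solving, the top 2 coefficients vanish, and Q(m) = 7m - 2.
Then Q(4) = 26.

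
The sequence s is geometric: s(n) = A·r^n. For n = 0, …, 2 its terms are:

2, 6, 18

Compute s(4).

Consecutive ratio: 6/2 = 3, and 18/6 = 3, so r = 3.
Then A·3^0 = 2 gives A = 2, and s(n) = 2·3^n.
s(4) = 2·3^4 = 162.

162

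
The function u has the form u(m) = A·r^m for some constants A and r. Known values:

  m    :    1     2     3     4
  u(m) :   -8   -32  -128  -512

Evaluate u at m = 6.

-8192

Consecutive ratio: -32/(-8) = 4, and -128/(-32) = 4, so r = 4.
Then A·4^1 = -8 gives A = -2, and u(m) = -2·4^m.
u(6) = -2·4^6 = -8192.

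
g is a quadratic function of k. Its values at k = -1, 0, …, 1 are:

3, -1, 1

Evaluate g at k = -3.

29

Write g(k) = ak² + bk + c; the 3 given values yield a linear system in the 3 coefficients.
Solving, g(k) = 3k² - k - 1.
Then g(-3) = 29.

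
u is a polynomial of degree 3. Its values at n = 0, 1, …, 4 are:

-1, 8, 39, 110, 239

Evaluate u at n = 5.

444

First differences: 9, 31, 71, 129. Second differences: 22, 40, 58. Third differences: 18, 18.
Level-3 differences are constant, so u has degree 3.
Fitting a degree-3 polynomial gives u(n) = 3n³ + 2n² + 4n - 1.
Then u(5) = 444.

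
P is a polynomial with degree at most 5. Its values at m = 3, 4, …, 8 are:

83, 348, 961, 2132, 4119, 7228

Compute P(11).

27067

First differences: 265, 613, 1171, 1987, 3109. Second differences: 348, 558, 816, 1122. Third differences: 210, 258, 306. Fourth differences: 48, 48.
Level-4 differences are constant, so P has degree 4.
Fitting a degree-4 polynomial gives P(m) = 2m^4 - m³ - 8m² + 8m - 4.
Then P(11) = 27067.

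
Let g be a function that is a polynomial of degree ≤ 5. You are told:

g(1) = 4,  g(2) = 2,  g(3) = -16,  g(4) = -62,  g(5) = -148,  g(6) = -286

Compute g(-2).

First differences: -2, -18, -46, -86, -138. Second differences: -16, -28, -40, -52. Third differences: -12, -12, -12.
Level-3 differences are constant, so g has degree 3.
Fitting a degree-3 polynomial gives g(x) = -2x³ + 4x² + 2.
Then g(-2) = 34.

34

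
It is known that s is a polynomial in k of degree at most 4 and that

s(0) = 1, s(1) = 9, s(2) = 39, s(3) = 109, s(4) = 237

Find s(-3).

-71

Write s(k) = ak^4 + bk³ + ck² + dk + e; the 5 given values yield a linear system in the 5 coefficients.
Solving, the leading coefficient vanishes, and s(k) = 3k³ + 2k² + 3k + 1.
Then s(-3) = -71.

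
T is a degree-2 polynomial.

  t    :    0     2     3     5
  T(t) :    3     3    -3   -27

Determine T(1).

Write T(t) = at² + bt + c; the 4 given values yield a linear system in the 3 coefficients.
Solving, T(t) = -2t² + 4t + 3.
Then T(1) = 5.

5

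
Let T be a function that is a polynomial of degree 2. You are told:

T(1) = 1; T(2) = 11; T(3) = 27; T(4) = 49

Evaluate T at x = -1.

Write T(x) = ax² + bx + c; the 4 given values yield a linear system in the 3 coefficients.
Solving, T(x) = 3x² + x - 3.
Then T(-1) = -1.

-1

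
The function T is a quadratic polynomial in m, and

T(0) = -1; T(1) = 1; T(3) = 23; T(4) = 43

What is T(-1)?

3

Write T(m) = am² + bm + c; the 4 given values yield a linear system in the 3 coefficients.
Solving, T(m) = 3m² - m - 1.
Then T(-1) = 3.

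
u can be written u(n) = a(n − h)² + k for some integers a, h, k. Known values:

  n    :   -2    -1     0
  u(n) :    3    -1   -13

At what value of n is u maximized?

First differences -4, -12; second difference -8 = 2a, so a = -4.
Expanding, the n-coefficient is −2ah = 8h; matching it to the data gives h = -2, and then k = 3.
So u(n) = -4(n + 2)² + 3.
Hence h = -2.

-2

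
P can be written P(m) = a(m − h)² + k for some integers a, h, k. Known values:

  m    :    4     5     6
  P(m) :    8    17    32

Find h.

First differences 9, 15; second difference 6 = 2a, so a = 3.
Expanding, the m-coefficient is −2ah = -6h; matching it to the data gives h = 3, and then k = 5.
So P(m) = 3(m − 3)² + 5.
Hence h = 3.

3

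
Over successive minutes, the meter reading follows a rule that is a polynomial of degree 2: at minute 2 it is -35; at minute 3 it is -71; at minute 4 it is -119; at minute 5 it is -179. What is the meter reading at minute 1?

-11

Write the value at m as g(m).
First differences: -36, -48, -60. Second differences: -12, -12.
Level-2 differences are constant, so g has degree 2.
Fitting a degree-2 polynomial gives g(m) = -6m² - 6m + 1.
Then g(1) = -11.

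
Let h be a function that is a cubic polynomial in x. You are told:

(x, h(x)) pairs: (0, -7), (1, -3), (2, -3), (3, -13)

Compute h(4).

-39

Write h(x) = ax³ + bx² + cx + d; the 4 given values yield a linear system in the 4 coefficients.
Solving, h(x) = -x³ + x² + 4x - 7.
Then h(4) = -39.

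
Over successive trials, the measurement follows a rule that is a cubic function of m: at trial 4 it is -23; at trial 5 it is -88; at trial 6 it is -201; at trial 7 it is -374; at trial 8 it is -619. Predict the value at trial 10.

Write the value at m as s(m).
Write s(m) = am³ + bm² + cm + d; the 5 given values yield a linear system in the 4 coefficients.
Solving, s(m) = -2m³ + 6m² + 3m - 3.
Then s(10) = -1373.

-1373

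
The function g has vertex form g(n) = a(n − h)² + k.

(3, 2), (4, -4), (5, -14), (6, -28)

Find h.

2

First differences -6, -10, -14; second difference -4 = 2a, so a = -2.
Expanding, the n-coefficient is −2ah = 4h; matching it to the data gives h = 2, and then k = 4.
So g(n) = -2(n − 2)² + 4.
Hence h = 2.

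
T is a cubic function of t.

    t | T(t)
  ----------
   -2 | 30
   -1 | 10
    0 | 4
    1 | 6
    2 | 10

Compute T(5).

First differences: -20, -6, 2, 4. Second differences: 14, 8, 2. Third differences: -6, -6.
Level-3 differences are constant, so T has degree 3.
Fitting a degree-3 polynomial gives T(t) = -t³ + 4t² - t + 4.
Then T(5) = -26.

-26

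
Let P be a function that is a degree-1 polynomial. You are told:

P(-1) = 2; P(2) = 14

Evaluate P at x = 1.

Write P(x) = ax + b; the 2 given values yield a linear system in the 2 coefficients.
Solving, P(x) = 4x + 6.
Then P(1) = 10.

10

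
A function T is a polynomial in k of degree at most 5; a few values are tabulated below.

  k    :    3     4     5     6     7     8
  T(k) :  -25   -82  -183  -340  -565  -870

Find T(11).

First differences: -57, -101, -157, -225, -305. Second differences: -44, -56, -68, -80. Third differences: -12, -12, -12.
Level-3 differences are constant, so T has degree 3.
Fitting a degree-3 polynomial gives T(k) = -2k³ + 2k² + 3k + 2.
Then T(11) = -2385.

-2385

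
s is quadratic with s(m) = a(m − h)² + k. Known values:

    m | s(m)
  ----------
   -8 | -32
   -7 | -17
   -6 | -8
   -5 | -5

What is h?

First differences 15, 9, 3; second difference -6 = 2a, so a = -3.
Expanding, the m-coefficient is −2ah = 6h; matching it to the data gives h = -5, and then k = -5.
So s(m) = -3(m + 5)² − 5.
Hence h = -5.

-5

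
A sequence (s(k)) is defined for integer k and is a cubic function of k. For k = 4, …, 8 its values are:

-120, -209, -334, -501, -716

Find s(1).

-9

First differences: -89, -125, -167, -215. Second differences: -36, -42, -48. Third differences: -6, -6.
Level-3 differences are constant, so s has degree 3.
Fitting a degree-3 polynomial gives s(k) = -k³ - 3k² - k - 4.
Then s(1) = -9.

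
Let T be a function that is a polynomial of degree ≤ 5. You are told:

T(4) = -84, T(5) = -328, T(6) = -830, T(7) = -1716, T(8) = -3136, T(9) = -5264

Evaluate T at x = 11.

-12460

Write T(x) = ax^5 + bx^4 + cx³ + dx² + ex + p; the 6 given values yield a linear system in the 6 coefficients.
Solving, the leading coefficient vanishes, and T(x) = -x^4 + x³ + 7x² + x - 8.
Then T(11) = -12460.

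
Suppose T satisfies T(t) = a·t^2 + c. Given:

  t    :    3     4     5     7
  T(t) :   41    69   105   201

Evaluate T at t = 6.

149

From T(3) = 41 and T(4) = 69: 9a + c = 41 and 16a + c = 69.
Subtracting: 7a = 28, so a = 4; then c = 41 − 4·9 = 5.
So T(t) = 4t² + 5, and T(6) = 149.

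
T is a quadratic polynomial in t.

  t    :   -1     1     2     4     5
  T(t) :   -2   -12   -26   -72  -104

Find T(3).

Write T(t) = at² + bt + c; the 5 given values yield a linear system in the 3 coefficients.
Solving, T(t) = -3t² - 5t - 4.
Then T(3) = -46.

-46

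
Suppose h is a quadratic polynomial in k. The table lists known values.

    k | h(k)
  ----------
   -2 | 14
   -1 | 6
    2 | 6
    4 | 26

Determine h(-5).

Write h(k) = ak² + bk + c; the 4 given values yield a linear system in the 3 coefficients.
Solving, h(k) = 2k² - 2k + 2.
Then h(-5) = 62.

62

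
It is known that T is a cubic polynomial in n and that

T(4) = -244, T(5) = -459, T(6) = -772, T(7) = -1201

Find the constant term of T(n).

-4

Write T(n) = an³ + bn² + cn + d; the 4 given values yield a linear system in the 4 coefficients.
Solving, T(n) = -3n³ - 4n² + 4n - 4.
The constant term is T(0) = -4.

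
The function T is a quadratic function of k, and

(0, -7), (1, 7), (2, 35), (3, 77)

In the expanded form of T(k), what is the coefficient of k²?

7

First differences: 14, 28, 42. Second differences: 14, 14.
Level-2 differences are constant, so T has degree 2.
Fitting a degree-2 polynomial gives T(k) = 7k² + 7k - 7.
The coefficient of k² is 7.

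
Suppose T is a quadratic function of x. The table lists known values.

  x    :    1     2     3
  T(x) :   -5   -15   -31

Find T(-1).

-3

Write T(x) = ax² + bx + c; the 3 given values yield a linear system in the 3 coefficients.
Solving, T(x) = -3x² - x - 1.
Then T(-1) = -3.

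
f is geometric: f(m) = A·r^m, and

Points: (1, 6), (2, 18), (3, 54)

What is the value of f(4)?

162

Consecutive ratio: 18/6 = 3, and 54/18 = 3, so r = 3.
Then A·3^1 = 6 gives A = 2, and f(m) = 2·3^m.
f(4) = 2·3^4 = 162.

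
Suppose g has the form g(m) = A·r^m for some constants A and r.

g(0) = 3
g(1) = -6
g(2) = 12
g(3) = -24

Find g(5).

-96

Consecutive ratio: -6/3 = -2, and 12/(-6) = -2, so r = -2.
Then A·(-2)^0 = 3 gives A = 3, and g(m) = 3·(-2)^m.
g(5) = 3·(-2)^5 = -96.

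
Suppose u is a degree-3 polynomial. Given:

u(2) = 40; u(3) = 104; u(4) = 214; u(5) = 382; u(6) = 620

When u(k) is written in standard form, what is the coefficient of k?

1

First differences: 64, 110, 168, 238. Second differences: 46, 58, 70. Third differences: 12, 12.
Level-3 differences are constant, so u has degree 3.
Fitting a degree-3 polynomial gives u(k) = 2k³ + 5k² + k + 2.
The coefficient of k is 1.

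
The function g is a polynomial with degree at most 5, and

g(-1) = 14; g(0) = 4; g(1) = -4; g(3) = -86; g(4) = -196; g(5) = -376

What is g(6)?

-644

Write g(x) = ax^5 + bx^4 + cx³ + dx² + ex + p; the 6 given values yield a linear system in the 6 coefficients.
Solving, the top 2 coefficients vanish, and g(x) = -3x³ + x² - 6x + 4.
Then g(6) = -644.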